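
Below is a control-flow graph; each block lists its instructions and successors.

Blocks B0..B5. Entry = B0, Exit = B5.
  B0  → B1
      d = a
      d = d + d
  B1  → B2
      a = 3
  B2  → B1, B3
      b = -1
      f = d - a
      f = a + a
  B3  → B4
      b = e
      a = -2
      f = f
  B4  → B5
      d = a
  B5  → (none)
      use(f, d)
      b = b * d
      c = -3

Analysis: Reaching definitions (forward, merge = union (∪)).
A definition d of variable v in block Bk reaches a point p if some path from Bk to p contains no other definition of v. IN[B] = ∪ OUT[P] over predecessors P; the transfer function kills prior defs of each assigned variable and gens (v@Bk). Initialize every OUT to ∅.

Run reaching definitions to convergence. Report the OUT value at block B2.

Answer: {a@B1, b@B2, d@B0, f@B2}

Working:
Fixpoint table:
  B0:   IN={}   OUT={d@B0}
  B1:   IN={a@B1, b@B2, d@B0, f@B2}   OUT={a@B1, b@B2, d@B0, f@B2}
  B2:   IN={a@B1, b@B2, d@B0, f@B2}   OUT={a@B1, b@B2, d@B0, f@B2}
  B3:   IN={a@B1, b@B2, d@B0, f@B2}   OUT={a@B3, b@B3, d@B0, f@B3}
  B4:   IN={a@B3, b@B3, d@B0, f@B3}   OUT={a@B3, b@B3, d@B4, f@B3}
  B5:   IN={a@B3, b@B3, d@B4, f@B3}   OUT={a@B3, b@B5, c@B5, d@B4, f@B3}

Merge at B2: IN[B2] = OUT[B1] = {a@B1, b@B2, d@B0, f@B2}
Applying B2's transfer function to that IN value gives OUT[B2] (row B2 above).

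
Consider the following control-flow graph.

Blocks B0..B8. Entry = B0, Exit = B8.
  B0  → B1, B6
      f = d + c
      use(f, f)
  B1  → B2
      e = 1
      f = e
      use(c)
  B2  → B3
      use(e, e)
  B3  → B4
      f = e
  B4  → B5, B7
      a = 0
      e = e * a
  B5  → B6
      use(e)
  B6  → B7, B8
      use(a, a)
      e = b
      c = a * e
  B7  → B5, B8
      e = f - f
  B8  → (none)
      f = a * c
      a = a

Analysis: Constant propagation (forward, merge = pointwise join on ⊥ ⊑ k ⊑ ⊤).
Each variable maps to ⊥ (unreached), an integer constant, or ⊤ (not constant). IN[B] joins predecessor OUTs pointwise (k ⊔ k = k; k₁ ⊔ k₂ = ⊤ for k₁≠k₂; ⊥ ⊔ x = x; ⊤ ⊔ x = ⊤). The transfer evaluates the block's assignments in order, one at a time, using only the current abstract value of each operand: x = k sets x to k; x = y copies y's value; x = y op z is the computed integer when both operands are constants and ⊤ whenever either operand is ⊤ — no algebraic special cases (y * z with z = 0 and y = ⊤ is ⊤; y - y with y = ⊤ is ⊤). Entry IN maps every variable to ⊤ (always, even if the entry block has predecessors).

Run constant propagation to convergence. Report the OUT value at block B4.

Per-block solution:
  B0: | IN=(all ⊤) | OUT=(all ⊤)
  B1: | IN=(all ⊤) | OUT={e:1, f:1; rest ⊤}
  B2: | IN={e:1, f:1; rest ⊤} | OUT={e:1, f:1; rest ⊤}
  B3: | IN={e:1, f:1; rest ⊤} | OUT={e:1, f:1; rest ⊤}
  B4: | IN={e:1, f:1; rest ⊤} | OUT={a:0, e:0, f:1; rest ⊤}
  B5: | IN=(all ⊤) | OUT=(all ⊤)
  B6: | IN=(all ⊤) | OUT=(all ⊤)
  B7: | IN=(all ⊤) | OUT=(all ⊤)
  B8: | IN=(all ⊤) | OUT=(all ⊤)

Merge at B4: IN[B4] = OUT[B3] = {a: ⊤, b: ⊤, c: ⊤, d: ⊤, e: 1, f: 1}
Applying B4's transfer function to that IN value gives OUT[B4] (row B4 above).

Answer: {a: 0, b: ⊤, c: ⊤, d: ⊤, e: 0, f: 1}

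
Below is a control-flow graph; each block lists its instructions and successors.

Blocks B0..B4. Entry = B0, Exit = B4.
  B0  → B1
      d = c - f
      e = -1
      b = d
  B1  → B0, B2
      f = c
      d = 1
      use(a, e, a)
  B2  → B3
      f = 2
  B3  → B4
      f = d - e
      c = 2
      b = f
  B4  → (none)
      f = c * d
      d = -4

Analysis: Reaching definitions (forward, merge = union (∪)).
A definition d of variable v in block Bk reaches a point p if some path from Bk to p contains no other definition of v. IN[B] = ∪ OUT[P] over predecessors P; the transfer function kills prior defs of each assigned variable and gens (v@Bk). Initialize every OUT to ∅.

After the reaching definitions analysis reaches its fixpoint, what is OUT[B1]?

Per-block solution:
  B0:   IN={b@B0, d@B1, e@B0, f@B1}   OUT={b@B0, d@B0, e@B0, f@B1}
  B1:   IN={b@B0, d@B0, e@B0, f@B1}   OUT={b@B0, d@B1, e@B0, f@B1}
  B2:   IN={b@B0, d@B1, e@B0, f@B1}   OUT={b@B0, d@B1, e@B0, f@B2}
  B3:   IN={b@B0, d@B1, e@B0, f@B2}   OUT={b@B3, c@B3, d@B1, e@B0, f@B3}
  B4:   IN={b@B3, c@B3, d@B1, e@B0, f@B3}   OUT={b@B3, c@B3, d@B4, e@B0, f@B4}

Merge at B1: IN[B1] = OUT[B0] = {b@B0, d@B0, e@B0, f@B1}
Applying B1's transfer function to that IN value gives OUT[B1] (row B1 above).

Answer: {b@B0, d@B1, e@B0, f@B1}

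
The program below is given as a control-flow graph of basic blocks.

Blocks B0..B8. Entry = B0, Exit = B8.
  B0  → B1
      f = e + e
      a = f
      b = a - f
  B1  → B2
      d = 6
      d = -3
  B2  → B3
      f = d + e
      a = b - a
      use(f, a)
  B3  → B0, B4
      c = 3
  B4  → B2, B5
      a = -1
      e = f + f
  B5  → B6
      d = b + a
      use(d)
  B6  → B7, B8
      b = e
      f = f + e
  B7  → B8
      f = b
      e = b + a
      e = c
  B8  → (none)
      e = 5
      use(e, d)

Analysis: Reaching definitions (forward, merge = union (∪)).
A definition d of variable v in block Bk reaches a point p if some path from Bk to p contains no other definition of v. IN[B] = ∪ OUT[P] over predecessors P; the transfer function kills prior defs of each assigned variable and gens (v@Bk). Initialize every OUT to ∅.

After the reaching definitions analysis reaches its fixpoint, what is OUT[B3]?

Converged values:
  B0: | IN={a@B2, b@B0, c@B3, d@B1, e@B4, f@B2} | OUT={a@B0, b@B0, c@B3, d@B1, e@B4, f@B0}
  B1: | IN={a@B0, b@B0, c@B3, d@B1, e@B4, f@B0} | OUT={a@B0, b@B0, c@B3, d@B1, e@B4, f@B0}
  B2: | IN={a@B0, a@B4, b@B0, c@B3, d@B1, e@B4, f@B0, f@B2} | OUT={a@B2, b@B0, c@B3, d@B1, e@B4, f@B2}
  B3: | IN={a@B2, b@B0, c@B3, d@B1, e@B4, f@B2} | OUT={a@B2, b@B0, c@B3, d@B1, e@B4, f@B2}
  B4: | IN={a@B2, b@B0, c@B3, d@B1, e@B4, f@B2} | OUT={a@B4, b@B0, c@B3, d@B1, e@B4, f@B2}
  B5: | IN={a@B4, b@B0, c@B3, d@B1, e@B4, f@B2} | OUT={a@B4, b@B0, c@B3, d@B5, e@B4, f@B2}
  B6: | IN={a@B4, b@B0, c@B3, d@B5, e@B4, f@B2} | OUT={a@B4, b@B6, c@B3, d@B5, e@B4, f@B6}
  B7: | IN={a@B4, b@B6, c@B3, d@B5, e@B4, f@B6} | OUT={a@B4, b@B6, c@B3, d@B5, e@B7, f@B7}
  B8: | IN={a@B4, b@B6, c@B3, d@B5, e@B4, e@B7, f@B6, f@B7} | OUT={a@B4, b@B6, c@B3, d@B5, e@B8, f@B6, f@B7}

Merge at B3: IN[B3] = OUT[B2] = {a@B2, b@B0, c@B3, d@B1, e@B4, f@B2}
Applying B3's transfer function to that IN value gives OUT[B3] (row B3 above).

Answer: {a@B2, b@B0, c@B3, d@B1, e@B4, f@B2}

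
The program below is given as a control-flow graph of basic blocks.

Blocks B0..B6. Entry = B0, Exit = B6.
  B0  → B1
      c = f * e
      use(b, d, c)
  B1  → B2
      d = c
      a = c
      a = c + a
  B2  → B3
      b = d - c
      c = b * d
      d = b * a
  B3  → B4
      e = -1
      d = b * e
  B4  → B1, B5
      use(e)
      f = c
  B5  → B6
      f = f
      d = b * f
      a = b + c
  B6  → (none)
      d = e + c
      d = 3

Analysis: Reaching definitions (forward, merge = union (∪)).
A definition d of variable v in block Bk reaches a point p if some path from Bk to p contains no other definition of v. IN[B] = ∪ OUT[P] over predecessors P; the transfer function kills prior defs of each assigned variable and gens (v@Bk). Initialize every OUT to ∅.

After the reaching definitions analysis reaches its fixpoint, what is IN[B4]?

Fixpoint table:
  B0: | IN={} | OUT={c@B0}
  B1: | IN={a@B1, b@B2, c@B0, c@B2, d@B3, e@B3, f@B4} | OUT={a@B1, b@B2, c@B0, c@B2, d@B1, e@B3, f@B4}
  B2: | IN={a@B1, b@B2, c@B0, c@B2, d@B1, e@B3, f@B4} | OUT={a@B1, b@B2, c@B2, d@B2, e@B3, f@B4}
  B3: | IN={a@B1, b@B2, c@B2, d@B2, e@B3, f@B4} | OUT={a@B1, b@B2, c@B2, d@B3, e@B3, f@B4}
  B4: | IN={a@B1, b@B2, c@B2, d@B3, e@B3, f@B4} | OUT={a@B1, b@B2, c@B2, d@B3, e@B3, f@B4}
  B5: | IN={a@B1, b@B2, c@B2, d@B3, e@B3, f@B4} | OUT={a@B5, b@B2, c@B2, d@B5, e@B3, f@B5}
  B6: | IN={a@B5, b@B2, c@B2, d@B5, e@B3, f@B5} | OUT={a@B5, b@B2, c@B2, d@B6, e@B3, f@B5}

Merge at B4: IN[B4] = OUT[B3] = {a@B1, b@B2, c@B2, d@B3, e@B3, f@B4}

Answer: {a@B1, b@B2, c@B2, d@B3, e@B3, f@B4}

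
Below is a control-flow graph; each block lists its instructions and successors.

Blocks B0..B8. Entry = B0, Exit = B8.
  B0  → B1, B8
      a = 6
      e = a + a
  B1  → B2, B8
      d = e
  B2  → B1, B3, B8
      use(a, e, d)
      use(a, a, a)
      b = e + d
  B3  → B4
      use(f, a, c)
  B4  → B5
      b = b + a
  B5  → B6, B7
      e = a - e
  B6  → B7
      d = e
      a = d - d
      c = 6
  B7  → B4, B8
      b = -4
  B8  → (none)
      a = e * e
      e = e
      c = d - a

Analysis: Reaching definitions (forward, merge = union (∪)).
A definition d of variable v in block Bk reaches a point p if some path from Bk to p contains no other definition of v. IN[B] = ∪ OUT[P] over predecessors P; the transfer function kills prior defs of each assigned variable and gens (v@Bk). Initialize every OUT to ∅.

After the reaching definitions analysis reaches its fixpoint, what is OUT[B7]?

Answer: {a@B0, a@B6, b@B7, c@B6, d@B1, d@B6, e@B5}

Trace:
Fixpoint table:
  B0: | IN={} | OUT={a@B0, e@B0}
  B1: | IN={a@B0, b@B2, d@B1, e@B0} | OUT={a@B0, b@B2, d@B1, e@B0}
  B2: | IN={a@B0, b@B2, d@B1, e@B0} | OUT={a@B0, b@B2, d@B1, e@B0}
  B3: | IN={a@B0, b@B2, d@B1, e@B0} | OUT={a@B0, b@B2, d@B1, e@B0}
  B4: | IN={a@B0, a@B6, b@B2, b@B7, c@B6, d@B1, d@B6, e@B0, e@B5} | OUT={a@B0, a@B6, b@B4, c@B6, d@B1, d@B6, e@B0, e@B5}
  B5: | IN={a@B0, a@B6, b@B4, c@B6, d@B1, d@B6, e@B0, e@B5} | OUT={a@B0, a@B6, b@B4, c@B6, d@B1, d@B6, e@B5}
  B6: | IN={a@B0, a@B6, b@B4, c@B6, d@B1, d@B6, e@B5} | OUT={a@B6, b@B4, c@B6, d@B6, e@B5}
  B7: | IN={a@B0, a@B6, b@B4, c@B6, d@B1, d@B6, e@B5} | OUT={a@B0, a@B6, b@B7, c@B6, d@B1, d@B6, e@B5}
  B8: | IN={a@B0, a@B6, b@B2, b@B7, c@B6, d@B1, d@B6, e@B0, e@B5} | OUT={a@B8, b@B2, b@B7, c@B8, d@B1, d@B6, e@B8}

Merge at B7: IN[B7] = OUT[B5] ⊔ OUT[B6] = {a@B0, a@B6, b@B4, c@B6, d@B1, d@B6, e@B5}
Applying B7's transfer function to that IN value gives OUT[B7] (row B7 above).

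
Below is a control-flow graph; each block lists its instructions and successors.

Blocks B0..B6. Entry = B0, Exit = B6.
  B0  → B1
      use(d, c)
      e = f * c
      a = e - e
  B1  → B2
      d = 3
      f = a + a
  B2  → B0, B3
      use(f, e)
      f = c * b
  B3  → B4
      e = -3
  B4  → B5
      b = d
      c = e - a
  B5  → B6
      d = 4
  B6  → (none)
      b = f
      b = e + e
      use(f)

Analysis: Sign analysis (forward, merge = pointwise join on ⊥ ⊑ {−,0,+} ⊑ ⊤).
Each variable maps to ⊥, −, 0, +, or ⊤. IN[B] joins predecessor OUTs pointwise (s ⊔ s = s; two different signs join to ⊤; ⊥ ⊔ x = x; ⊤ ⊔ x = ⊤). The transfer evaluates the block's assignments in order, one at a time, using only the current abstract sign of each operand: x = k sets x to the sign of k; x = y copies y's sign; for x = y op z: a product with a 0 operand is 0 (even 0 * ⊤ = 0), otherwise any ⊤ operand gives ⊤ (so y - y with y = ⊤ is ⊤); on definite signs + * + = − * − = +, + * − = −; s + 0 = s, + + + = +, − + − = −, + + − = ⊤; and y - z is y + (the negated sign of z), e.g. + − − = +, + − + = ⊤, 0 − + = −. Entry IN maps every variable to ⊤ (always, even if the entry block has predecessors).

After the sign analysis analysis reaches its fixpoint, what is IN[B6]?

Answer: {a: ⊤, b: +, c: ⊤, d: +, e: -, f: ⊤}

Derivation:
Converged values:
  B0:   IN=(all ⊤)   OUT=(all ⊤)
  B1:   IN=(all ⊤)   OUT={d:+; rest ⊤}
  B2:   IN={d:+; rest ⊤}   OUT={d:+; rest ⊤}
  B3:   IN={d:+; rest ⊤}   OUT={d:+, e:-; rest ⊤}
  B4:   IN={d:+, e:-; rest ⊤}   OUT={b:+, d:+, e:-; rest ⊤}
  B5:   IN={b:+, d:+, e:-; rest ⊤}   OUT={b:+, d:+, e:-; rest ⊤}
  B6:   IN={b:+, d:+, e:-; rest ⊤}   OUT={b:-, d:+, e:-; rest ⊤}

Merge at B6: IN[B6] = OUT[B5] = {a: ⊤, b: +, c: ⊤, d: +, e: -, f: ⊤}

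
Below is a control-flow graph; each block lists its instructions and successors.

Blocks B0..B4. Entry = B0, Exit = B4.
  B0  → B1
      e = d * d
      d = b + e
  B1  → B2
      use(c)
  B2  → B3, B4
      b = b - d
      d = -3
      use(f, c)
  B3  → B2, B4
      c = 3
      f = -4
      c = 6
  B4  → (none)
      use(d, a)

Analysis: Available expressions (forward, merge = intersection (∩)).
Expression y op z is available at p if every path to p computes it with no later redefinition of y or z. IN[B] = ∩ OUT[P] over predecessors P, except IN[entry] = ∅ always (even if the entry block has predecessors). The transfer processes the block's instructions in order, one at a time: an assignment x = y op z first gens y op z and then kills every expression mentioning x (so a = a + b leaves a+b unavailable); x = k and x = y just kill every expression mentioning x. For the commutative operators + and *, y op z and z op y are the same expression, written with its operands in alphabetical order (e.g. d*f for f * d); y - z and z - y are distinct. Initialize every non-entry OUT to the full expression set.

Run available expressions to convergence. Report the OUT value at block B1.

Answer: {b+e}

Derivation:
Fixpoint table:
  B0:   IN={}   OUT={b+e}
  B1:   IN={b+e}   OUT={b+e}
  B2:   IN={}   OUT={}
  B3:   IN={}   OUT={}
  B4:   IN={}   OUT={}

Merge at B1: IN[B1] = OUT[B0] = {b+e}
Applying B1's transfer function to that IN value gives OUT[B1] (row B1 above).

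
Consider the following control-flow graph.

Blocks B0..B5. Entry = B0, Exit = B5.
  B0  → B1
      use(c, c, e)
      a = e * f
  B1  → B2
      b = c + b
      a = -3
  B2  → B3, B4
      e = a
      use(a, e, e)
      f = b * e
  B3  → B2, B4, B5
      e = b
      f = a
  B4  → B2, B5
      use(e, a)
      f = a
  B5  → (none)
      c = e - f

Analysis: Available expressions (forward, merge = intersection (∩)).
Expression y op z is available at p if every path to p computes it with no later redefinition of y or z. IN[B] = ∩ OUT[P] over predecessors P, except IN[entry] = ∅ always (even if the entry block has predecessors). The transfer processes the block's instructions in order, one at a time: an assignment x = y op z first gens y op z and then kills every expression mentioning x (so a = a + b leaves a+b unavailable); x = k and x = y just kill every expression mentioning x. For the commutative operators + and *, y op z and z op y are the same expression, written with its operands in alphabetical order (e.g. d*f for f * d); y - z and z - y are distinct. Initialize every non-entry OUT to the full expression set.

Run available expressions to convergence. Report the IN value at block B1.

Answer: {e*f}

Working:
Per-block solution:
  B0:   IN={}   OUT={e*f}
  B1:   IN={e*f}   OUT={e*f}
  B2:   IN={}   OUT={b*e}
  B3:   IN={b*e}   OUT={}
  B4:   IN={}   OUT={}
  B5:   IN={}   OUT={e-f}

Merge at B1: IN[B1] = OUT[B0] = {e*f}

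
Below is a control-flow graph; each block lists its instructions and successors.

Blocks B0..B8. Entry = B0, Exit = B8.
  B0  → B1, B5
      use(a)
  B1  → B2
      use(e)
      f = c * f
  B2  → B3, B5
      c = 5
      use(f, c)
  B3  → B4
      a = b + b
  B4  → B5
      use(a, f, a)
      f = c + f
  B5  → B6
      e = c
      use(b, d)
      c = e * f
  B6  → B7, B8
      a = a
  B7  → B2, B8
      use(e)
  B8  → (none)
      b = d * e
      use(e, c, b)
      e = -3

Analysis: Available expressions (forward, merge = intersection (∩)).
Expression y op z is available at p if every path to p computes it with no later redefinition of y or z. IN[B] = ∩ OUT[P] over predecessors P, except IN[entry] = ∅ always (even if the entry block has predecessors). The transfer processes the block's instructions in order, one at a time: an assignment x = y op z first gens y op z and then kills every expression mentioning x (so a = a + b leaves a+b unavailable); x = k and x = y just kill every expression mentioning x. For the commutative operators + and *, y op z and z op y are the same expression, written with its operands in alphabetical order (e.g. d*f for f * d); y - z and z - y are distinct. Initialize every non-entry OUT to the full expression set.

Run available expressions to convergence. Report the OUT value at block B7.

Answer: {e*f}

Derivation:
Fixpoint table:
  B0:  IN={}  OUT={}
  B1:  IN={}  OUT={}
  B2:  IN={}  OUT={}
  B3:  IN={}  OUT={b+b}
  B4:  IN={b+b}  OUT={b+b}
  B5:  IN={}  OUT={e*f}
  B6:  IN={e*f}  OUT={e*f}
  B7:  IN={e*f}  OUT={e*f}
  B8:  IN={e*f}  OUT={}

Merge at B7: IN[B7] = OUT[B6] = {e*f}
Applying B7's transfer function to that IN value gives OUT[B7] (row B7 above).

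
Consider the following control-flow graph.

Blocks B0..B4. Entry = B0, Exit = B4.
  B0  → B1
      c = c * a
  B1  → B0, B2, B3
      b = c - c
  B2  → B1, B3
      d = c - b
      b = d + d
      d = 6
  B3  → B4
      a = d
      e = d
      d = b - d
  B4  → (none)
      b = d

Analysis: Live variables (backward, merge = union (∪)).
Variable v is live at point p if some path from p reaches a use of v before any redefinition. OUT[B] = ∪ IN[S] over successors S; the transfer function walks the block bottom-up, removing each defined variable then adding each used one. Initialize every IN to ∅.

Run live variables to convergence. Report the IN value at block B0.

Answer: {a, c, d}

Trace:
Per-block solution:
  B0:  IN={a, c, d}  OUT={a, c, d}
  B1:  IN={a, c, d}  OUT={a, b, c, d}
  B2:  IN={a, b, c}  OUT={a, b, c, d}
  B3:  IN={b, d}  OUT={d}
  B4:  IN={d}  OUT={}

Merge at B0: OUT[B0] = IN[B1] = {a, c, d}
Applying B0's transfer function to that OUT value gives IN[B0] (row B0 above).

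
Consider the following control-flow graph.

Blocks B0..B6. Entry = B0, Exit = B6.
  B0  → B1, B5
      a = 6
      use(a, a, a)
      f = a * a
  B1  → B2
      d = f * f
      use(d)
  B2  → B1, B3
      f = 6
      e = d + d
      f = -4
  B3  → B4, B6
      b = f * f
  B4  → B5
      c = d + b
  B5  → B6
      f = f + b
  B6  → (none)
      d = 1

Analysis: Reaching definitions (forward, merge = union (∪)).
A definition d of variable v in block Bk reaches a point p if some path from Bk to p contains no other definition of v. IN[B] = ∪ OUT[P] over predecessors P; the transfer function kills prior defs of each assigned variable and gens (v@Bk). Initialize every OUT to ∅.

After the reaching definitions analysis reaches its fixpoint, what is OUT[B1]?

Converged values:
  B0: | IN={} | OUT={a@B0, f@B0}
  B1: | IN={a@B0, d@B1, e@B2, f@B0, f@B2} | OUT={a@B0, d@B1, e@B2, f@B0, f@B2}
  B2: | IN={a@B0, d@B1, e@B2, f@B0, f@B2} | OUT={a@B0, d@B1, e@B2, f@B2}
  B3: | IN={a@B0, d@B1, e@B2, f@B2} | OUT={a@B0, b@B3, d@B1, e@B2, f@B2}
  B4: | IN={a@B0, b@B3, d@B1, e@B2, f@B2} | OUT={a@B0, b@B3, c@B4, d@B1, e@B2, f@B2}
  B5: | IN={a@B0, b@B3, c@B4, d@B1, e@B2, f@B0, f@B2} | OUT={a@B0, b@B3, c@B4, d@B1, e@B2, f@B5}
  B6: | IN={a@B0, b@B3, c@B4, d@B1, e@B2, f@B2, f@B5} | OUT={a@B0, b@B3, c@B4, d@B6, e@B2, f@B2, f@B5}

Merge at B1: IN[B1] = OUT[B0] ⊔ OUT[B2] = {a@B0, d@B1, e@B2, f@B0, f@B2}
Applying B1's transfer function to that IN value gives OUT[B1] (row B1 above).

Answer: {a@B0, d@B1, e@B2, f@B0, f@B2}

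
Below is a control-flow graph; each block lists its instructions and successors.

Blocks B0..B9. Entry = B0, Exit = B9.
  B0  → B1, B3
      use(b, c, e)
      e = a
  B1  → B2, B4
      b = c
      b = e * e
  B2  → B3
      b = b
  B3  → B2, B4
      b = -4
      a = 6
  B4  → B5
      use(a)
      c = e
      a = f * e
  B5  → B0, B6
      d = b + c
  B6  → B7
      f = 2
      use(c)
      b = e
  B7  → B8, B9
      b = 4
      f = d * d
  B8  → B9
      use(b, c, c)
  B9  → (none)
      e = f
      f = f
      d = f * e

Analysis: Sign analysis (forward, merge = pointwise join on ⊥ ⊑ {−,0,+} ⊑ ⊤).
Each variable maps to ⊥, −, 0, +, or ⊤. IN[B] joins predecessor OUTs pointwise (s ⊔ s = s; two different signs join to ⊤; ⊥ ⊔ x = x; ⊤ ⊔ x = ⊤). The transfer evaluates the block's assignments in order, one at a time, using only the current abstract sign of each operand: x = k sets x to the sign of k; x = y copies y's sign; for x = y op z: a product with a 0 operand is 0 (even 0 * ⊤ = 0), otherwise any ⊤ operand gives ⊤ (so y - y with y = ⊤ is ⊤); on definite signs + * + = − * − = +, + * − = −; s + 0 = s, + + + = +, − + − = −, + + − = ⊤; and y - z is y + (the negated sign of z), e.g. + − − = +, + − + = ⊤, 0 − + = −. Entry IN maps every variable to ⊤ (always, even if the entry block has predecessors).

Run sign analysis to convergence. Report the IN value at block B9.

Per-block solution:
  B0:  IN=(all ⊤)  OUT=(all ⊤)
  B1:  IN=(all ⊤)  OUT=(all ⊤)
  B2:  IN=(all ⊤)  OUT=(all ⊤)
  B3:  IN=(all ⊤)  OUT={a:+, b:-; rest ⊤}
  B4:  IN=(all ⊤)  OUT=(all ⊤)
  B5:  IN=(all ⊤)  OUT=(all ⊤)
  B6:  IN=(all ⊤)  OUT={f:+; rest ⊤}
  B7:  IN={f:+; rest ⊤}  OUT={b:+; rest ⊤}
  B8:  IN={b:+; rest ⊤}  OUT={b:+; rest ⊤}
  B9:  IN={b:+; rest ⊤}  OUT={b:+; rest ⊤}

Merge at B9: IN[B9] = OUT[B7] ⊔ OUT[B8] = {a: ⊤, b: +, c: ⊤, d: ⊤, e: ⊤, f: ⊤}

Answer: {a: ⊤, b: +, c: ⊤, d: ⊤, e: ⊤, f: ⊤}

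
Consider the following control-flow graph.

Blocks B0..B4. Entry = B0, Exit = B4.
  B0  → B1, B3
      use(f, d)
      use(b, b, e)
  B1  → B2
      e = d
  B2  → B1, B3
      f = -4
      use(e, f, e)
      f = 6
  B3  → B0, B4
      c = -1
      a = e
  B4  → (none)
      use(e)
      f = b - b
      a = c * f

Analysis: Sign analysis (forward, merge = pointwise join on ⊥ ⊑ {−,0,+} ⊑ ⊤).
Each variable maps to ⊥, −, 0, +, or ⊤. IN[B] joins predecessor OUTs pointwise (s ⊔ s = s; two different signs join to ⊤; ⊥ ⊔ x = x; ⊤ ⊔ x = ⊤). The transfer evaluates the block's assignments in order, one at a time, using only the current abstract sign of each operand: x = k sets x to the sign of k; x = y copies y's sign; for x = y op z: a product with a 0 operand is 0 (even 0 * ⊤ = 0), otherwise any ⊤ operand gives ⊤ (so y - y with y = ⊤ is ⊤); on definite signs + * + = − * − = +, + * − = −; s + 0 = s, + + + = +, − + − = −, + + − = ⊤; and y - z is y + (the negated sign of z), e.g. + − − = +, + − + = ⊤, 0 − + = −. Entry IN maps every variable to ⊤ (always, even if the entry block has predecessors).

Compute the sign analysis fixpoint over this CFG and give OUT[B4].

Answer: {a: ⊤, b: ⊤, c: -, d: ⊤, e: ⊤, f: ⊤}

Trace:
Fixpoint table:
  B0: | IN=(all ⊤) | OUT=(all ⊤)
  B1: | IN=(all ⊤) | OUT=(all ⊤)
  B2: | IN=(all ⊤) | OUT={f:+; rest ⊤}
  B3: | IN=(all ⊤) | OUT={c:-; rest ⊤}
  B4: | IN={c:-; rest ⊤} | OUT={c:-; rest ⊤}

Merge at B4: IN[B4] = OUT[B3] = {a: ⊤, b: ⊤, c: -, d: ⊤, e: ⊤, f: ⊤}
Applying B4's transfer function to that IN value gives OUT[B4] (row B4 above).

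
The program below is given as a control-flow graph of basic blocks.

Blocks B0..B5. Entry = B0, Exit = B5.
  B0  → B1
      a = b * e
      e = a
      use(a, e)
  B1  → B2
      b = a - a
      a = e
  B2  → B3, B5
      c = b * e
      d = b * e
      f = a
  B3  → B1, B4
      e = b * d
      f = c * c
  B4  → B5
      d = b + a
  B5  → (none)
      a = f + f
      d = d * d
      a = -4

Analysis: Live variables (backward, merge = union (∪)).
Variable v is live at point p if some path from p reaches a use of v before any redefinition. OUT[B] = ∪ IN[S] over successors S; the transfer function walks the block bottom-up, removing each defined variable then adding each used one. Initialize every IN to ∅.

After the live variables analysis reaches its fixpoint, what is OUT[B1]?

Answer: {a, b, e}

Derivation:
Per-block solution:
  B0:  IN={b, e}  OUT={a, e}
  B1:  IN={a, e}  OUT={a, b, e}
  B2:  IN={a, b, e}  OUT={a, b, c, d, f}
  B3:  IN={a, b, c, d}  OUT={a, b, e, f}
  B4:  IN={a, b, f}  OUT={d, f}
  B5:  IN={d, f}  OUT={}

Merge at B1: OUT[B1] = IN[B2] = {a, b, e}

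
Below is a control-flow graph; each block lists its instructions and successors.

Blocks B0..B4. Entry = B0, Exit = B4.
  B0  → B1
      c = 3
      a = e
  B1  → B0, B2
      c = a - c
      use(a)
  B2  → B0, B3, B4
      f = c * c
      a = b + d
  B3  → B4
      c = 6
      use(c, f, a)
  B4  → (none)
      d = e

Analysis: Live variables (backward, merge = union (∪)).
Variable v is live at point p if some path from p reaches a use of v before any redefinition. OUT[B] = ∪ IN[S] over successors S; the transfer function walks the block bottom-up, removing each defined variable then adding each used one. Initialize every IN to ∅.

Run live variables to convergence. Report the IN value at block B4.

Answer: {e}

Derivation:
Fixpoint table:
  B0:  IN={b, d, e}  OUT={a, b, c, d, e}
  B1:  IN={a, b, c, d, e}  OUT={b, c, d, e}
  B2:  IN={b, c, d, e}  OUT={a, b, d, e, f}
  B3:  IN={a, e, f}  OUT={e}
  B4:  IN={e}  OUT={}

B4 is the boundary node: OUT[B4] = {}
Applying B4's transfer function to that OUT value gives IN[B4] (row B4 above).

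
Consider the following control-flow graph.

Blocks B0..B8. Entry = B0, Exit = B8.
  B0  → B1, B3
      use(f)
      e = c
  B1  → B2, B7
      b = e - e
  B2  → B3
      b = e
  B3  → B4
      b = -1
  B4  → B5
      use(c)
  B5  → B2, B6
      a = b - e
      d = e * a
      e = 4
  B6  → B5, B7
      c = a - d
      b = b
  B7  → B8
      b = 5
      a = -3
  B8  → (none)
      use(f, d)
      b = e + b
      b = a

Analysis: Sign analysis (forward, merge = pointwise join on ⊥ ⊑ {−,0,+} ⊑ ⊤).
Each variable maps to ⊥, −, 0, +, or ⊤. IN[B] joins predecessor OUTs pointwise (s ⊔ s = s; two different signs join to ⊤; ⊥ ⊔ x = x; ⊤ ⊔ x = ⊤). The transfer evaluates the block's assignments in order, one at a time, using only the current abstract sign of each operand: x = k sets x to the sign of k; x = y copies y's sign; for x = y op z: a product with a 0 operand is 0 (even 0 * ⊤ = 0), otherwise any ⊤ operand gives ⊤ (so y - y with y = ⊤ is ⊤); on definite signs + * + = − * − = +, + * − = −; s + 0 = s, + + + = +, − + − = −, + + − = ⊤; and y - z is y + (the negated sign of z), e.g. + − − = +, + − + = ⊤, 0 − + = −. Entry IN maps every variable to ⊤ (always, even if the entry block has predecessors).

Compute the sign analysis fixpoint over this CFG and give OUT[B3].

Answer: {a: ⊤, b: -, c: ⊤, d: ⊤, e: ⊤, f: ⊤}

Working:
Per-block solution:
  B0:   IN=(all ⊤)   OUT=(all ⊤)
  B1:   IN=(all ⊤)   OUT=(all ⊤)
  B2:   IN=(all ⊤)   OUT=(all ⊤)
  B3:   IN=(all ⊤)   OUT={b:-; rest ⊤}
  B4:   IN={b:-; rest ⊤}   OUT={b:-; rest ⊤}
  B5:   IN={b:-; rest ⊤}   OUT={b:-, e:+; rest ⊤}
  B6:   IN={b:-, e:+; rest ⊤}   OUT={b:-, e:+; rest ⊤}
  B7:   IN=(all ⊤)   OUT={a:-, b:+; rest ⊤}
  B8:   IN={a:-, b:+; rest ⊤}   OUT={a:-, b:-; rest ⊤}

Merge at B3: IN[B3] = OUT[B0] ⊔ OUT[B2] = {a: ⊤, b: ⊤, c: ⊤, d: ⊤, e: ⊤, f: ⊤}
Applying B3's transfer function to that IN value gives OUT[B3] (row B3 above).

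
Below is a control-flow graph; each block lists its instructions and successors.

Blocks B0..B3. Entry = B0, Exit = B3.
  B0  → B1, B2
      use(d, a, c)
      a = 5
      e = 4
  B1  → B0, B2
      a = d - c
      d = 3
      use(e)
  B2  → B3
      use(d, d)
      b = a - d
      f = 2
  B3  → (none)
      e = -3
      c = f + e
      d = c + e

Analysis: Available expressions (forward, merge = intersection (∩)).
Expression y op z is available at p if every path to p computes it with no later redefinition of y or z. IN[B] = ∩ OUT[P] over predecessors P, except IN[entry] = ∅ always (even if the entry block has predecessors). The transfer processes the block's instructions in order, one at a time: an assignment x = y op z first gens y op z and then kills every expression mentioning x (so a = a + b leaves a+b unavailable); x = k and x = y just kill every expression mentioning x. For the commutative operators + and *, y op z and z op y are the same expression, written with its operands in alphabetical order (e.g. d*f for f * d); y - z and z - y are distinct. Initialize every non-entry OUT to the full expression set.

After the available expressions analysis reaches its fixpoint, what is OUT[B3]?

Answer: {c+e, e+f}

Trace:
Converged values:
  B0: | IN={} | OUT={}
  B1: | IN={} | OUT={}
  B2: | IN={} | OUT={a-d}
  B3: | IN={a-d} | OUT={c+e, e+f}

Merge at B3: IN[B3] = OUT[B2] = {a-d}
Applying B3's transfer function to that IN value gives OUT[B3] (row B3 above).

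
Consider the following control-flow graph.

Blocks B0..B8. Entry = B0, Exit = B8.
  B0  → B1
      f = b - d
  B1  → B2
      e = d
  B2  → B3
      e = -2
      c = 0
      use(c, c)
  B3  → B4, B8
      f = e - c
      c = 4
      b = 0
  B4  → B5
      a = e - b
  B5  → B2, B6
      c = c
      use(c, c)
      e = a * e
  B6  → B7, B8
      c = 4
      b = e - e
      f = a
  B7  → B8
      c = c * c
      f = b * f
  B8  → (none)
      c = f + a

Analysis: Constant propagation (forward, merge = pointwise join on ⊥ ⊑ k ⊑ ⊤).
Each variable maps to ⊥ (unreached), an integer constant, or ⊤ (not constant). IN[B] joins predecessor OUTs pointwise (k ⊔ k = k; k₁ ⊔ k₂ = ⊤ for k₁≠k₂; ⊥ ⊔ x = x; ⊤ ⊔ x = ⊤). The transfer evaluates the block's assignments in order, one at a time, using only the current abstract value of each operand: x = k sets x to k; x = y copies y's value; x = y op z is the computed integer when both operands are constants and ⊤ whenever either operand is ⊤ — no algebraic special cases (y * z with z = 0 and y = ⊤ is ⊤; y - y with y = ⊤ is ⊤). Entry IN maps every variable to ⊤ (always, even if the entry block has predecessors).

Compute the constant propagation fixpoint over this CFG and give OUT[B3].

Fixpoint table:
  B0:   IN=(all ⊤)   OUT=(all ⊤)
  B1:   IN=(all ⊤)   OUT=(all ⊤)
  B2:   IN=(all ⊤)   OUT={c:0, e:-2; rest ⊤}
  B3:   IN={c:0, e:-2; rest ⊤}   OUT={b:0, c:4, e:-2, f:-2; rest ⊤}
  B4:   IN={b:0, c:4, e:-2, f:-2; rest ⊤}   OUT={a:-2, b:0, c:4, e:-2, f:-2; rest ⊤}
  B5:   IN={a:-2, b:0, c:4, e:-2, f:-2; rest ⊤}   OUT={a:-2, b:0, c:4, e:4, f:-2; rest ⊤}
  B6:   IN={a:-2, b:0, c:4, e:4, f:-2; rest ⊤}   OUT={a:-2, b:0, c:4, e:4, f:-2; rest ⊤}
  B7:   IN={a:-2, b:0, c:4, e:4, f:-2; rest ⊤}   OUT={a:-2, b:0, c:16, e:4, f:0; rest ⊤}
  B8:   IN={b:0; rest ⊤}   OUT={b:0; rest ⊤}

Merge at B3: IN[B3] = OUT[B2] = {a: ⊤, b: ⊤, c: 0, d: ⊤, e: -2, f: ⊤}
Applying B3's transfer function to that IN value gives OUT[B3] (row B3 above).

Answer: {a: ⊤, b: 0, c: 4, d: ⊤, e: -2, f: -2}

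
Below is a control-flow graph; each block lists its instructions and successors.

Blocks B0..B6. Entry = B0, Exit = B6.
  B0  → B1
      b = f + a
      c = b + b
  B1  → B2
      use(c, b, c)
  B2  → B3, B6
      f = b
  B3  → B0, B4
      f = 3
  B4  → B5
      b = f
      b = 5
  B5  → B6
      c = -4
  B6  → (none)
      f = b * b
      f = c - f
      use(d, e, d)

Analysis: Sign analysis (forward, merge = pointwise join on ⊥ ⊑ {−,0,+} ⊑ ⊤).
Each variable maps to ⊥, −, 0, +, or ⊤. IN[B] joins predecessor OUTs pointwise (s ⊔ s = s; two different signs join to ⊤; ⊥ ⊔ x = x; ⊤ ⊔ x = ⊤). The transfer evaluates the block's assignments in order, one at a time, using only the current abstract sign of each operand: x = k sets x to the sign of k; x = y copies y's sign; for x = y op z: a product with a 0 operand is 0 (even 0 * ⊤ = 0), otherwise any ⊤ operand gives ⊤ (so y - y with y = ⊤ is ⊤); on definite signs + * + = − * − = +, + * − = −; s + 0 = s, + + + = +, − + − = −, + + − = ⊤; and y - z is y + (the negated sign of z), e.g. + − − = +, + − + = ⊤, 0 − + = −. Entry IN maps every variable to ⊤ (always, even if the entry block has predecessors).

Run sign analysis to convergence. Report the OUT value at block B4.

Answer: {a: ⊤, b: +, c: ⊤, d: ⊤, e: ⊤, f: +}

Trace:
Converged values:
  B0: | IN=(all ⊤) | OUT=(all ⊤)
  B1: | IN=(all ⊤) | OUT=(all ⊤)
  B2: | IN=(all ⊤) | OUT=(all ⊤)
  B3: | IN=(all ⊤) | OUT={f:+; rest ⊤}
  B4: | IN={f:+; rest ⊤} | OUT={b:+, f:+; rest ⊤}
  B5: | IN={b:+, f:+; rest ⊤} | OUT={b:+, c:-, f:+; rest ⊤}
  B6: | IN=(all ⊤) | OUT=(all ⊤)

Merge at B4: IN[B4] = OUT[B3] = {a: ⊤, b: ⊤, c: ⊤, d: ⊤, e: ⊤, f: +}
Applying B4's transfer function to that IN value gives OUT[B4] (row B4 above).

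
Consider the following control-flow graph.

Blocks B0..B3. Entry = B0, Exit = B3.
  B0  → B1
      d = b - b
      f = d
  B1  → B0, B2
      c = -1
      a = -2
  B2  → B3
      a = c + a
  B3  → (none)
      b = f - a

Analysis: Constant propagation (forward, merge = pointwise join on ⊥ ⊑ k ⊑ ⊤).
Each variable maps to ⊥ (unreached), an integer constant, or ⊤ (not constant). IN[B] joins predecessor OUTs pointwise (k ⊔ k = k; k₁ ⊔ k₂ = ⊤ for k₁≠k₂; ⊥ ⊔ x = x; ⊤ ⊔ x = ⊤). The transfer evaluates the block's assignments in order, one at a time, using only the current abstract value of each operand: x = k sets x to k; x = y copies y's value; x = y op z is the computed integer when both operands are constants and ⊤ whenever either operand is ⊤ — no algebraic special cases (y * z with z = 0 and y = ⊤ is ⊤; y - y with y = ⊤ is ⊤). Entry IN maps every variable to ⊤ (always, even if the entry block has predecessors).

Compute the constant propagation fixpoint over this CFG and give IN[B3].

Answer: {a: -3, b: ⊤, c: -1, d: ⊤, e: ⊤, f: ⊤}

Derivation:
Fixpoint table:
  B0:   IN=(all ⊤)   OUT=(all ⊤)
  B1:   IN=(all ⊤)   OUT={a:-2, c:-1; rest ⊤}
  B2:   IN={a:-2, c:-1; rest ⊤}   OUT={a:-3, c:-1; rest ⊤}
  B3:   IN={a:-3, c:-1; rest ⊤}   OUT={a:-3, c:-1; rest ⊤}

Merge at B3: IN[B3] = OUT[B2] = {a: -3, b: ⊤, c: -1, d: ⊤, e: ⊤, f: ⊤}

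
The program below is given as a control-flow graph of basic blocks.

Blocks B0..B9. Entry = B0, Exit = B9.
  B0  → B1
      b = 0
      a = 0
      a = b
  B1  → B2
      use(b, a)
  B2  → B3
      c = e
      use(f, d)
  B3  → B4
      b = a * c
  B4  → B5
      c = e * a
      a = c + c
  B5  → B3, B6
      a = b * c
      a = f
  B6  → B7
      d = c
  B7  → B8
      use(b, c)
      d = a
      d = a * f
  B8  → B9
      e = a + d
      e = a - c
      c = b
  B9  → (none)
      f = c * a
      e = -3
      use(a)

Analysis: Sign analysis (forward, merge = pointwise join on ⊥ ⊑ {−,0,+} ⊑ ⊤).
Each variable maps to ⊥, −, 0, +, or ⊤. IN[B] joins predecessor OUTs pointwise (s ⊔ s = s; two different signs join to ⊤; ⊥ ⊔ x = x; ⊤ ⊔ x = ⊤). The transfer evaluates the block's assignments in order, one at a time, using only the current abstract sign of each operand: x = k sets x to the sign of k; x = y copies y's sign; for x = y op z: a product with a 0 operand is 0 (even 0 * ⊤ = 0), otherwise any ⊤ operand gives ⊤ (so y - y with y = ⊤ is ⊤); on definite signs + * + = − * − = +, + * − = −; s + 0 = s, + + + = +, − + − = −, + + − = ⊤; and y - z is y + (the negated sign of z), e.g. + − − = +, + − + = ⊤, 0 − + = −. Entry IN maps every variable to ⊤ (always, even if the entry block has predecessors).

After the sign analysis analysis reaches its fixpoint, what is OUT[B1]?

Converged values:
  B0:  IN=(all ⊤)  OUT={a:0, b:0; rest ⊤}
  B1:  IN={a:0, b:0; rest ⊤}  OUT={a:0, b:0; rest ⊤}
  B2:  IN={a:0, b:0; rest ⊤}  OUT={a:0, b:0; rest ⊤}
  B3:  IN=(all ⊤)  OUT=(all ⊤)
  B4:  IN=(all ⊤)  OUT=(all ⊤)
  B5:  IN=(all ⊤)  OUT=(all ⊤)
  B6:  IN=(all ⊤)  OUT=(all ⊤)
  B7:  IN=(all ⊤)  OUT=(all ⊤)
  B8:  IN=(all ⊤)  OUT=(all ⊤)
  B9:  IN=(all ⊤)  OUT={e:-; rest ⊤}

Merge at B1: IN[B1] = OUT[B0] = {a: 0, b: 0, c: ⊤, d: ⊤, e: ⊤, f: ⊤}
Applying B1's transfer function to that IN value gives OUT[B1] (row B1 above).

Answer: {a: 0, b: 0, c: ⊤, d: ⊤, e: ⊤, f: ⊤}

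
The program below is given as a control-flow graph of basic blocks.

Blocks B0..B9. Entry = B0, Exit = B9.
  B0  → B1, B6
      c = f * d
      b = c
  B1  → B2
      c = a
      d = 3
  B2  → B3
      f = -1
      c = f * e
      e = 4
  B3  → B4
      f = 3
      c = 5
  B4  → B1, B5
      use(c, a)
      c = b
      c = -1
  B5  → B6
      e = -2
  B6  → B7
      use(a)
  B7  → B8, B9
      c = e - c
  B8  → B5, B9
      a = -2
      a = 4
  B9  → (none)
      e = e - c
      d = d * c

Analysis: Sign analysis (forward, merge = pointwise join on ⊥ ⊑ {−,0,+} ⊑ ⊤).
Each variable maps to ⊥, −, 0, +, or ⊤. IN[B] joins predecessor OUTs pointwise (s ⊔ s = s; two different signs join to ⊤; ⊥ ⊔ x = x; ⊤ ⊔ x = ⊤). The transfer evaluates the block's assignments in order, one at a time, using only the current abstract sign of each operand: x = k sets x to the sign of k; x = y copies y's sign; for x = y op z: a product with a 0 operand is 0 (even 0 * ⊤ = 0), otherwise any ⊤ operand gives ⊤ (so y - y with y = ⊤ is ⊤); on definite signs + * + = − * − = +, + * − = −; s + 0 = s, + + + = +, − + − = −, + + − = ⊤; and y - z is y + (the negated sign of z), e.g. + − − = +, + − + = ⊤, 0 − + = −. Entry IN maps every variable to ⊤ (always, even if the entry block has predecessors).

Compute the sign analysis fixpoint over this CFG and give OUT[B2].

Answer: {a: ⊤, b: ⊤, c: ⊤, d: +, e: +, f: -}

Trace:
Fixpoint table:
  B0:  IN=(all ⊤)  OUT=(all ⊤)
  B1:  IN=(all ⊤)  OUT={d:+; rest ⊤}
  B2:  IN={d:+; rest ⊤}  OUT={d:+, e:+, f:-; rest ⊤}
  B3:  IN={d:+, e:+, f:-; rest ⊤}  OUT={c:+, d:+, e:+, f:+; rest ⊤}
  B4:  IN={c:+, d:+, e:+, f:+; rest ⊤}  OUT={c:-, d:+, e:+, f:+; rest ⊤}
  B5:  IN=(all ⊤)  OUT={e:-; rest ⊤}
  B6:  IN=(all ⊤)  OUT=(all ⊤)
  B7:  IN=(all ⊤)  OUT=(all ⊤)
  B8:  IN=(all ⊤)  OUT={a:+; rest ⊤}
  B9:  IN=(all ⊤)  OUT=(all ⊤)

Merge at B2: IN[B2] = OUT[B1] = {a: ⊤, b: ⊤, c: ⊤, d: +, e: ⊤, f: ⊤}
Applying B2's transfer function to that IN value gives OUT[B2] (row B2 above).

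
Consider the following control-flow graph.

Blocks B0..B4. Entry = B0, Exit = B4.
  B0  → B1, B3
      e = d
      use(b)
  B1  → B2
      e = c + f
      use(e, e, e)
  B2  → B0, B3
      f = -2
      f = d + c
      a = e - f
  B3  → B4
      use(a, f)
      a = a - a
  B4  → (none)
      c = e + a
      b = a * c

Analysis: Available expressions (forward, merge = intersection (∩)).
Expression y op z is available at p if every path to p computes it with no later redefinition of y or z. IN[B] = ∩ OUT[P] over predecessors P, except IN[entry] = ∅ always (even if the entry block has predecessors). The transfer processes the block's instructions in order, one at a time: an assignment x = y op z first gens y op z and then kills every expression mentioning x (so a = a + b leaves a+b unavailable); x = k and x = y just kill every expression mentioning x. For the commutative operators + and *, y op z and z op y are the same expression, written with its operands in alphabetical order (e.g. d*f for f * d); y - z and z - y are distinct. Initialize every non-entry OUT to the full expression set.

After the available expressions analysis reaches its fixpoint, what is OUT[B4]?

Answer: {a*c, a+e}

Trace:
Fixpoint table:
  B0:   IN={}   OUT={}
  B1:   IN={}   OUT={c+f}
  B2:   IN={c+f}   OUT={c+d, e-f}
  B3:   IN={}   OUT={}
  B4:   IN={}   OUT={a*c, a+e}

Merge at B4: IN[B4] = OUT[B3] = {}
Applying B4's transfer function to that IN value gives OUT[B4] (row B4 above).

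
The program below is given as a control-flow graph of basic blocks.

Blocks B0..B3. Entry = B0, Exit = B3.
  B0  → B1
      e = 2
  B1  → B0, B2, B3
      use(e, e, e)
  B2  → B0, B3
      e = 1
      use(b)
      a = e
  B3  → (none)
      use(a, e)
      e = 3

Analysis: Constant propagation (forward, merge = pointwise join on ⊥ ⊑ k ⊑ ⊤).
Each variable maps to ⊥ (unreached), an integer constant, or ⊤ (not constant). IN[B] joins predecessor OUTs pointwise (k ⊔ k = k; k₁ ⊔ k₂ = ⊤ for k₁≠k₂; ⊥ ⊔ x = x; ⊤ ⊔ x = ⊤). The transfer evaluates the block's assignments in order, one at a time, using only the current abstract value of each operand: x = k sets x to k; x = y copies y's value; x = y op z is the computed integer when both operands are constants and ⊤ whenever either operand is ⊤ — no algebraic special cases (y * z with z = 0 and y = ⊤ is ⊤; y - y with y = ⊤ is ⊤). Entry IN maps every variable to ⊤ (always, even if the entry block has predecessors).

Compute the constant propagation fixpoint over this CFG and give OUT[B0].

Answer: {a: ⊤, b: ⊤, c: ⊤, d: ⊤, e: 2, f: ⊤}

Derivation:
Fixpoint table:
  B0:   IN=(all ⊤)   OUT={e:2; rest ⊤}
  B1:   IN={e:2; rest ⊤}   OUT={e:2; rest ⊤}
  B2:   IN={e:2; rest ⊤}   OUT={a:1, e:1; rest ⊤}
  B3:   IN=(all ⊤)   OUT={e:3; rest ⊤}

Merge at B0 (entry node, so the boundary value (all ⊤) is joined with the incoming edge(s)): IN[B0] = (all ⊤) ⊔ OUT[B1] ⊔ OUT[B2] = {a: ⊤, b: ⊤, c: ⊤, d: ⊤, e: ⊤, f: ⊤}
Applying B0's transfer function to that IN value gives OUT[B0] (row B0 above).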